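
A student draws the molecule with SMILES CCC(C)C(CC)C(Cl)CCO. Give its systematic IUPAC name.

3-chloro-4-ethyl-5-methylheptan-1-ol

The longest chain bearing the –OH group is 7 carbons long (heptane).
An alcohol (–OH) is the principal characteristic group, giving the suffix -ol.
The numbering direction is chosen so that numbering from this end puts the hydroxyl group at C-1 rather than C-7.
That gives the hydroxyl at C-1; a chloro group at C-3; an ethyl group at C-4; a methyl group at C-5.
Substituent prefixes are cited in alphabetical order (multiplying prefixes like di-/tri- are ignored for ordering).
Putting it together: 3-chloro-4-ethyl-5-methylheptan-1-ol.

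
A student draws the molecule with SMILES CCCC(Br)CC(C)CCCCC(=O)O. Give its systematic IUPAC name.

8-bromo-6-methylundecanoic acid

Counting along the main chain through the –COOH group gives 11 carbons: the parent is undecane.
The principal characteristic group is a carboxylic acid (terminal –COOH), named with the suffix -oic acid.
Number the chain so that the carboxylic acid carbon is C-1 by definition.
This places a bromo group at C-8; a methyl group at C-6.
Substituent prefixes are cited in alphabetical order (multiplying prefixes like di-/tri- are ignored for ordering).
Assembling the pieces gives 8-bromo-6-methylundecanoic acid.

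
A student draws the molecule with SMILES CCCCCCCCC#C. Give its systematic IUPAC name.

Counting along the main chain through the multiple bond gives 10 carbons: the parent is decane.
A C≡C triple bond in the chain gives the infix -yne-.
The numbering direction is chosen so that numbering from this end puts the triple bond at C-1 rather than C-9.
This places the triple bond between C-1 and C-2.
The name is dec-1-yne.

dec-1-yne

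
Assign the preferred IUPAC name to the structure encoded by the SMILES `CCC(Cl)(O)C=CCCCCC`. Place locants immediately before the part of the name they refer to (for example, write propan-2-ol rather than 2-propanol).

3-chlorodec-4-en-3-ol

Counting along the main chain through the –OH group and the multiple bond gives 10 carbons: the parent is decane.
The principal characteristic group is an alcohol (–OH), named with the suffix -ol.
The chain contains a C=C double bond, so the unsaturation ending is -ene.
The numbering direction is chosen so that numbering from this end puts the hydroxyl group at C-3 rather than C-8.
This places the hydroxyl at C-3; the double bond between C-4 and C-5; a chloro group at C-3.
Assembling the pieces gives 3-chlorodec-4-en-3-ol.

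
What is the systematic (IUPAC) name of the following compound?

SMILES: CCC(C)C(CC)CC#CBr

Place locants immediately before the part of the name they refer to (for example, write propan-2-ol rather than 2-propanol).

1-bromo-4-ethyl-5-methylhept-1-yne

The longest carbon chain that includes the multiple bond has 7 carbons, so the parent hydride is heptane.
The chain contains a C≡C triple bond, so the unsaturation ending is -yne.
The numbering direction is chosen so that numbering from this end puts the triple bond at C-1 rather than C-6.
With this numbering: the triple bond between C-1 and C-2; a bromo group at C-1; an ethyl group at C-4; a methyl group at C-5.
The substituents are ordered alphabetically, ignoring any di-/tri- multipliers.
The name is 1-bromo-4-ethyl-5-methylhept-1-yne.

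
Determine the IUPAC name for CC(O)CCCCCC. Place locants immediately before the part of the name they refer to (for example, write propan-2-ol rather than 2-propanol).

The longest chain bearing the –OH group is 8 carbons long (octane).
The principal characteristic group is an alcohol (–OH), named with the suffix -ol.
Number the chain so that numbering from this end puts the hydroxyl group at C-2 rather than C-7.
That gives the hydroxyl at C-2.
Assembling the pieces gives octan-2-ol.

octan-2-ol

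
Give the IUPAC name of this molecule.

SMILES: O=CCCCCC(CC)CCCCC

Counting along the main chain through the –CHO group gives 11 carbons: the parent is undecane.
The highest-priority functional group is an aldehyde (terminal –CHO), so the name ends in -al.
The numbering direction is chosen so that the aldehyde carbon is C-1 by definition.
With this numbering: an ethyl group at C-6.
Assembling the pieces gives 6-ethylundecanal.

6-ethylundecanal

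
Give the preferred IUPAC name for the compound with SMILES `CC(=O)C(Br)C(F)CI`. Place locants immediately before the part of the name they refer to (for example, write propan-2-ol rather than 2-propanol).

3-bromo-4-fluoro-5-iodopentan-2-one

Counting along the main chain through the carbonyl gives 5 carbons: the parent is pentane.
The principal characteristic group is a ketone (C=O on an internal carbon), named with the suffix -one.
Number the chain so that numbering from this end puts the carbonyl group at C-2 rather than C-4.
That gives the carbonyl at C-2; a bromo group at C-3; a fluoro group at C-4; an iodo group at C-5.
The substituents are ordered alphabetically, ignoring any di-/tri- multipliers.
The name is 3-bromo-4-fluoro-5-iodopentan-2-one.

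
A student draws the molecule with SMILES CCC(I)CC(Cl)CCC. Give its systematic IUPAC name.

The parent chain contains 8 carbons (octane).
The numbering direction is chosen so that the substituent locant set {3,5} is lower than {4,6} at the first point of difference.
This places a chloro group at C-5; an iodo group at C-3.
Substituent prefixes are cited in alphabetical order (multiplying prefixes like di-/tri- are ignored for ordering).
The name is 5-chloro-3-iodooctane.

5-chloro-3-iodooctane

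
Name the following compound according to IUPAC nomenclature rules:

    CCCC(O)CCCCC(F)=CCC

9-fluorododec-9-en-4-ol

The longest carbon chain that includes the –OH group and the multiple bond has 12 carbons, so the parent hydride is dodecane.
The principal characteristic group is an alcohol (–OH), named with the suffix -ol.
The chain contains a C=C double bond, so the unsaturation ending is -ene.
The numbering direction is chosen so that numbering from this end puts the hydroxyl group at C-4 rather than C-9.
That gives the hydroxyl at C-4; the double bond between C-9 and C-10; a fluoro group at C-9.
Putting it together: 9-fluorododec-9-en-4-ol.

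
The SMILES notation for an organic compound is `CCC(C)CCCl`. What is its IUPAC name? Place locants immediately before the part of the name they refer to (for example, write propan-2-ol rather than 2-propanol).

1-chloro-3-methylpentane

The parent chain contains 5 carbons (pentane).
Choose the numbering such that the substituent locant set {1,3} is lower than {3,5} at the first point of difference.
This places a chloro group at C-1; a methyl group at C-3.
Prefixes are listed alphabetically: chloro, methyl.
Assembling the pieces gives 1-chloro-3-methylpentane.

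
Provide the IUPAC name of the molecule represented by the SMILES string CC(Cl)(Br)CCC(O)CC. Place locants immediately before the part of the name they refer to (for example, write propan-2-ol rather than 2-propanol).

The longest carbon chain that includes the –OH group has 7 carbons, so the parent hydride is heptane.
The principal characteristic group is an alcohol (–OH), named with the suffix -ol.
Number the chain so that numbering from this end puts the hydroxyl group at C-3 rather than C-5.
With this numbering: the hydroxyl at C-3; a bromo group at C-6; a chloro group at C-6.
The substituents are ordered alphabetically, ignoring any di-/tri- multipliers.
The name is 6-bromo-6-chloroheptan-3-ol.

6-bromo-6-chloroheptan-3-ol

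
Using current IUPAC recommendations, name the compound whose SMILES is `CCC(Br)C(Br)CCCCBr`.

1,5,6-tribromooctane

The parent chain contains 8 carbons (octane).
The numbering direction is chosen so that the substituent locant set {1,5,6} is lower than {3,4,8} at the first point of difference.
With this numbering: bromo groups at C-1 and C-5 and C-6.
Assembling the pieces gives 1,5,6-tribromooctane.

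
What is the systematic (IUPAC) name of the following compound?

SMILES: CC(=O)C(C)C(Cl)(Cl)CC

Counting along the main chain through the carbonyl gives 6 carbons: the parent is hexane.
A ketone (C=O on an internal carbon) is the principal characteristic group, giving the suffix -one.
The numbering direction is chosen so that numbering from this end puts the carbonyl group at C-2 rather than C-5.
With this numbering: the carbonyl at C-2; two chloro groups at C-4; a methyl group at C-3.
Prefixes are listed alphabetically: chloro, methyl.
Putting it together: 4,4-dichloro-3-methylhexan-2-one.

4,4-dichloro-3-methylhexan-2-one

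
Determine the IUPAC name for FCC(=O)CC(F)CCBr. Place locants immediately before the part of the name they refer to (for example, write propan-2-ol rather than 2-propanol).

6-bromo-1,4-difluorohexan-2-one

Counting along the main chain through the carbonyl gives 6 carbons: the parent is hexane.
A ketone (C=O on an internal carbon) is the principal characteristic group, giving the suffix -one.
Choose the numbering such that numbering from this end puts the carbonyl group at C-2 rather than C-5.
That gives the carbonyl at C-2; a bromo group at C-6; fluoro groups at C-1 and C-4.
Prefixes are listed alphabetically: bromo, fluoro.
Putting it together: 6-bromo-1,4-difluorohexan-2-one.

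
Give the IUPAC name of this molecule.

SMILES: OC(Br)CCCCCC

Counting along the main chain through the –OH group gives 7 carbons: the parent is heptane.
An alcohol (–OH) is the principal characteristic group, giving the suffix -ol.
Number the chain so that numbering from this end puts the hydroxyl group at C-1 rather than C-7.
With this numbering: the hydroxyl at C-1; a bromo group at C-1.
The name is 1-bromoheptan-1-ol.

1-bromoheptan-1-ol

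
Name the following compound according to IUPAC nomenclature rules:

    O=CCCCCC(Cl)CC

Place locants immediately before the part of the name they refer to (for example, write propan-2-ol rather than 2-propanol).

Counting along the main chain through the –CHO group gives 8 carbons: the parent is octane.
The highest-priority functional group is an aldehyde (terminal –CHO), so the name ends in -al.
The numbering direction is chosen so that the aldehyde carbon is C-1 by definition.
This places a chloro group at C-6.
Putting it together: 6-chlorooctanal.

6-chlorooctanal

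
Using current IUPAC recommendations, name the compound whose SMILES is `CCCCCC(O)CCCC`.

The longest chain bearing the –OH group is 10 carbons long (decane).
The highest-priority functional group is an alcohol (–OH), so the name ends in -ol.
Number the chain so that numbering from this end puts the hydroxyl group at C-5 rather than C-6.
With this numbering: the hydroxyl at C-5.
Assembling the pieces gives decan-5-ol.

decan-5-ol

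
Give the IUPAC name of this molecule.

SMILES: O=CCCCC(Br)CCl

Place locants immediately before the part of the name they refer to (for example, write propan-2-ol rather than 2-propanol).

5-bromo-6-chlorohexanal

Counting along the main chain through the –CHO group gives 6 carbons: the parent is hexane.
The highest-priority functional group is an aldehyde (terminal –CHO), so the name ends in -al.
The numbering direction is chosen so that the aldehyde carbon is C-1 by definition.
This places a bromo group at C-5; a chloro group at C-6.
Prefixes are listed alphabetically: bromo, chloro.
The name is 5-bromo-6-chlorohexanal.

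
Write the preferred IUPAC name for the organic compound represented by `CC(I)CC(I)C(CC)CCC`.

5-ethyl-2,4-diiodooctane

The longest continuous carbon chain has 8 atoms, so the parent hydride is octane.
Number the chain so that the substituent locant set {2,4,5} is lower than {4,5,7} at the first point of difference.
This places an ethyl group at C-5; iodo groups at C-2 and C-4.
The substituents are ordered alphabetically, ignoring any di-/tri- multipliers.
The name is 5-ethyl-2,4-diiodooctane.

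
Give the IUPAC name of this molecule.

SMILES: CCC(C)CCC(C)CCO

The longest carbon chain that includes the –OH group has 8 carbons, so the parent hydride is octane.
The highest-priority functional group is an alcohol (–OH), so the name ends in -ol.
Number the chain so that numbering from this end puts the hydroxyl group at C-1 rather than C-8.
That gives the hydroxyl at C-1; methyl groups at C-3 and C-6.
Putting it together: 3,6-dimethyloctan-1-ol.

3,6-dimethyloctan-1-ol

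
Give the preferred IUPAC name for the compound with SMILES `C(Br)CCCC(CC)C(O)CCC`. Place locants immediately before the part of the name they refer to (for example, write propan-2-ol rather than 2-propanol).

9-bromo-5-ethylnonan-4-ol

Counting along the main chain through the –OH group gives 9 carbons: the parent is nonane.
The principal characteristic group is an alcohol (–OH), named with the suffix -ol.
The numbering direction is chosen so that numbering from this end puts the hydroxyl group at C-4 rather than C-6.
This places the hydroxyl at C-4; a bromo group at C-9; an ethyl group at C-5.
The substituents are ordered alphabetically, ignoring any di-/tri- multipliers.
Putting it together: 9-bromo-5-ethylnonan-4-ol.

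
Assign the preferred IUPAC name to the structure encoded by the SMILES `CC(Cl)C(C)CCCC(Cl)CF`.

The parent chain contains 8 carbons (octane).
The numbering direction is chosen so that the substituent locant set {1,2,6,7} is lower than {2,3,7,8} at the first point of difference.
That gives chloro groups at C-2 and C-7; a fluoro group at C-1; a methyl group at C-6.
Substituent prefixes are cited in alphabetical order (multiplying prefixes like di-/tri- are ignored for ordering).
Assembling the pieces gives 2,7-dichloro-1-fluoro-6-methyloctane.

2,7-dichloro-1-fluoro-6-methyloctane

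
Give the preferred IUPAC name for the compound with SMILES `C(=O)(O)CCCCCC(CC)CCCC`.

7-ethylundecanoic acid

The longest carbon chain that includes the –COOH group has 11 carbons, so the parent hydride is undecane.
The principal characteristic group is a carboxylic acid (terminal –COOH), named with the suffix -oic acid.
Number the chain so that the carboxylic acid carbon is C-1 by definition.
This places an ethyl group at C-7.
The name is 7-ethylundecanoic acid.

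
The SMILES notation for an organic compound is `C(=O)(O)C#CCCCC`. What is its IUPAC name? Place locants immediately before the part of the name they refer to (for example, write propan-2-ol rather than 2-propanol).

hept-2-ynoic acid

The longest carbon chain that includes the –COOH group and the multiple bond has 7 carbons, so the parent hydride is heptane.
The principal characteristic group is a carboxylic acid (terminal –COOH), named with the suffix -oic acid.
There is one C≡C triple bond, indicated by the ending -yne.
Choose the numbering such that the carboxylic acid carbon is C-1 by definition.
That gives the triple bond between C-2 and C-3.
The name is hept-2-ynoic acid.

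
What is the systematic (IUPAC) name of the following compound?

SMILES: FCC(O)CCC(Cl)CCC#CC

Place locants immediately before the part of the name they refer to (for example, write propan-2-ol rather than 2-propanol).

5-chloro-1-fluorodec-8-yn-2-ol

The longest carbon chain that includes the –OH group and the multiple bond has 10 carbons, so the parent hydride is decane.
An alcohol (–OH) is the principal characteristic group, giving the suffix -ol.
A C≡C triple bond in the chain gives the infix -yne-.
The numbering direction is chosen so that numbering from this end puts the hydroxyl group at C-2 rather than C-9.
This places the hydroxyl at C-2; the triple bond between C-8 and C-9; a chloro group at C-5; a fluoro group at C-1.
Substituent prefixes are cited in alphabetical order (multiplying prefixes like di-/tri- are ignored for ordering).
Assembling the pieces gives 5-chloro-1-fluorodec-8-yn-2-ol.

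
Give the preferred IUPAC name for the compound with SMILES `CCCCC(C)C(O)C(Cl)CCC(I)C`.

The longest carbon chain that includes the –OH group has 11 carbons, so the parent hydride is undecane.
An alcohol (–OH) is the principal characteristic group, giving the suffix -ol.
Number the chain so that the substituent locant set {2,5,7} is lower than {5,7,10} at the first point of difference.
That gives the hydroxyl at C-6; a chloro group at C-5; an iodo group at C-2; a methyl group at C-7.
The substituents are ordered alphabetically, ignoring any di-/tri- multipliers.
The name is 5-chloro-2-iodo-7-methylundecan-6-ol.

5-chloro-2-iodo-7-methylundecan-6-ol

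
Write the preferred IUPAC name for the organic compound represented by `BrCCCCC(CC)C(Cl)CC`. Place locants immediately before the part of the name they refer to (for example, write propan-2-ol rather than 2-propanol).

The parent chain contains 8 carbons (octane).
Number the chain so that the substituent locant set {1,5,6} is lower than {3,4,8} at the first point of difference.
That gives a bromo group at C-1; a chloro group at C-6; an ethyl group at C-5.
Prefixes are listed alphabetically: bromo, chloro, ethyl.
Assembling the pieces gives 1-bromo-6-chloro-5-ethyloctane.

1-bromo-6-chloro-5-ethyloctane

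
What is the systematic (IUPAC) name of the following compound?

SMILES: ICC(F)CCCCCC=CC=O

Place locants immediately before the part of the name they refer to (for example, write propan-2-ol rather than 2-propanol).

Counting along the main chain through the –CHO group and the multiple bond gives 10 carbons: the parent is decane.
An aldehyde (terminal –CHO) is the principal characteristic group, giving the suffix -al.
The chain contains a C=C double bond, so the unsaturation ending is -ene.
Choose the numbering such that the aldehyde carbon is C-1 by definition.
With this numbering: the double bond between C-2 and C-3; a fluoro group at C-9; an iodo group at C-10.
Prefixes are listed alphabetically: fluoro, iodo.
Putting it together: 9-fluoro-10-iododec-2-enal.

9-fluoro-10-iododec-2-enal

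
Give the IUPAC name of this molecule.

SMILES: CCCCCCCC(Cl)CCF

3-chloro-1-fluorodecane

The parent chain contains 10 carbons (decane).
The numbering direction is chosen so that the substituent locant set {1,3} is lower than {8,10} at the first point of difference.
This places a chloro group at C-3; a fluoro group at C-1.
The substituents are ordered alphabetically, ignoring any di-/tri- multipliers.
Putting it together: 3-chloro-1-fluorodecane.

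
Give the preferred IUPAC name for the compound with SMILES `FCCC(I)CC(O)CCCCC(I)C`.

1-fluoro-3,10-diiodoundecan-5-ol

Counting along the main chain through the –OH group gives 11 carbons: the parent is undecane.
The highest-priority functional group is an alcohol (–OH), so the name ends in -ol.
Number the chain so that numbering from this end puts the hydroxyl group at C-5 rather than C-7.
This places the hydroxyl at C-5; a fluoro group at C-1; iodo groups at C-3 and C-10.
The substituents are ordered alphabetically, ignoring any di-/tri- multipliers.
Putting it together: 1-fluoro-3,10-diiodoundecan-5-ol.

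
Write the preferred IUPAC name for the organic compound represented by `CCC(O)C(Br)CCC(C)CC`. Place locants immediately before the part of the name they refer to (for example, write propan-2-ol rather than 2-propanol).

4-bromo-7-methylnonan-3-ol

Counting along the main chain through the –OH group gives 9 carbons: the parent is nonane.
The principal characteristic group is an alcohol (–OH), named with the suffix -ol.
Number the chain so that numbering from this end puts the hydroxyl group at C-3 rather than C-7.
That gives the hydroxyl at C-3; a bromo group at C-4; a methyl group at C-7.
The substituents are ordered alphabetically, ignoring any di-/tri- multipliers.
Assembling the pieces gives 4-bromo-7-methylnonan-3-ol.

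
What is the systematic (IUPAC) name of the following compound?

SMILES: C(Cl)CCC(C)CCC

1-chloro-4-methylheptane

The longest carbon chain is 7 atoms: the parent is heptane.
Number the chain so that the substituent locant set {1,4} is lower than {4,7} at the first point of difference.
That gives a chloro group at C-1; a methyl group at C-4.
Prefixes are listed alphabetically: chloro, methyl.
The name is 1-chloro-4-methylheptane.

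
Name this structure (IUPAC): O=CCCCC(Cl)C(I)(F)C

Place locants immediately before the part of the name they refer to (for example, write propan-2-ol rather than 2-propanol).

5-chloro-6-fluoro-6-iodoheptanal

The longest chain bearing the –CHO group is 7 carbons long (heptane).
The principal characteristic group is an aldehyde (terminal –CHO), named with the suffix -al.
The numbering direction is chosen so that the aldehyde carbon is C-1 by definition.
That gives a chloro group at C-5; a fluoro group at C-6; an iodo group at C-6.
Prefixes are listed alphabetically: chloro, fluoro, iodo.
Assembling the pieces gives 5-chloro-6-fluoro-6-iodoheptanal.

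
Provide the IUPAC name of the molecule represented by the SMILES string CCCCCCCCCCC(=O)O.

undecanoic acid

Counting along the main chain through the –COOH group gives 11 carbons: the parent is undecane.
The principal characteristic group is a carboxylic acid (terminal –COOH), named with the suffix -oic acid.
Choose the numbering such that the carboxylic acid carbon is C-1 by definition.
The name is undecanoic acid.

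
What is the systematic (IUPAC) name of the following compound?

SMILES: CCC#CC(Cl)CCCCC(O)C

7-chloroundec-8-yn-2-ol

The longest carbon chain that includes the –OH group and the multiple bond has 11 carbons, so the parent hydride is undecane.
An alcohol (–OH) is the principal characteristic group, giving the suffix -ol.
There is one C≡C triple bond, indicated by the ending -yne.
Number the chain so that numbering from this end puts the hydroxyl group at C-2 rather than C-10.
This places the hydroxyl at C-2; the triple bond between C-8 and C-9; a chloro group at C-7.
Putting it together: 7-chloroundec-8-yn-2-ol.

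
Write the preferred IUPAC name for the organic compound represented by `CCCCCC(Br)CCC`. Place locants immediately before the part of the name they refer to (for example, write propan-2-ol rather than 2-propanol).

4-bromononane

The longest carbon chain is 9 atoms: the parent is nonane.
The numbering direction is chosen so that the substituent locant set {4} is lower than {6} at the first point of difference.
This places a bromo group at C-4.
Assembling the pieces gives 4-bromononane.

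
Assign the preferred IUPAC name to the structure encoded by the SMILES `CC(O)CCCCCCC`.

nonan-2-ol

The longest chain bearing the –OH group is 9 carbons long (nonane).
The highest-priority functional group is an alcohol (–OH), so the name ends in -ol.
The numbering direction is chosen so that numbering from this end puts the hydroxyl group at C-2 rather than C-8.
With this numbering: the hydroxyl at C-2.
Assembling the pieces gives nonan-2-ol.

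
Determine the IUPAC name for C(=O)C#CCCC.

The longest carbon chain that includes the –CHO group and the multiple bond has 6 carbons, so the parent hydride is hexane.
The highest-priority functional group is an aldehyde (terminal –CHO), so the name ends in -al.
The chain contains a C≡C triple bond, so the unsaturation ending is -yne.
The numbering direction is chosen so that the aldehyde carbon is C-1 by definition.
With this numbering: the triple bond between C-2 and C-3.
The name is hex-2-ynal.

hex-2-ynal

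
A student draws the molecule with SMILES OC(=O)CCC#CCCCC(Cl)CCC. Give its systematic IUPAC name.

9-chlorododec-4-ynoic acid

The longest chain bearing the –COOH group and the multiple bond is 12 carbons long (dodecane).
The principal characteristic group is a carboxylic acid (terminal –COOH), named with the suffix -oic acid.
There is one C≡C triple bond, indicated by the ending -yne.
Number the chain so that the carboxylic acid carbon is C-1 by definition.
This places the triple bond between C-4 and C-5; a chloro group at C-9.
The name is 9-chlorododec-4-ynoic acid.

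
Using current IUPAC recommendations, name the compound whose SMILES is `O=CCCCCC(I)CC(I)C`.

6,8-diiodononanal

Counting along the main chain through the –CHO group gives 9 carbons: the parent is nonane.
The highest-priority functional group is an aldehyde (terminal –CHO), so the name ends in -al.
Choose the numbering such that the aldehyde carbon is C-1 by definition.
This places iodo groups at C-6 and C-8.
Putting it together: 6,8-diiodononanal.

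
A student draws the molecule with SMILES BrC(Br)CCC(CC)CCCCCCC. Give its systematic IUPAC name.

The parent chain contains 11 carbons (undecane).
The numbering direction is chosen so that the substituent locant set {1,1,4} is lower than {8,11,11} at the first point of difference.
This places two bromo groups at C-1; an ethyl group at C-4.
Substituent prefixes are cited in alphabetical order (multiplying prefixes like di-/tri- are ignored for ordering).
The name is 1,1-dibromo-4-ethylundecane.

1,1-dibromo-4-ethylundecane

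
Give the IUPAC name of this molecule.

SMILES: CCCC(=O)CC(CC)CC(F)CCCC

6-ethyl-8-fluorododecan-4-one

Counting along the main chain through the carbonyl gives 12 carbons: the parent is dodecane.
A ketone (C=O on an internal carbon) is the principal characteristic group, giving the suffix -one.
Number the chain so that numbering from this end puts the carbonyl group at C-4 rather than C-9.
This places the carbonyl at C-4; an ethyl group at C-6; a fluoro group at C-8.
The substituents are ordered alphabetically, ignoring any di-/tri- multipliers.
Putting it together: 6-ethyl-8-fluorododecan-4-one.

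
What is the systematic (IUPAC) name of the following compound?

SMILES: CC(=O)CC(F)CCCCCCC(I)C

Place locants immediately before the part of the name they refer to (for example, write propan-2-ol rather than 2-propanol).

The longest chain bearing the carbonyl is 12 carbons long (dodecane).
The principal characteristic group is a ketone (C=O on an internal carbon), named with the suffix -one.
The numbering direction is chosen so that numbering from this end puts the carbonyl group at C-2 rather than C-11.
With this numbering: the carbonyl at C-2; a fluoro group at C-4; an iodo group at C-11.
Substituent prefixes are cited in alphabetical order (multiplying prefixes like di-/tri- are ignored for ordering).
The name is 4-fluoro-11-iodododecan-2-one.

4-fluoro-11-iodododecan-2-one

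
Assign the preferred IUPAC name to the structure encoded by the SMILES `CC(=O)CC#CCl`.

Counting along the main chain through the carbonyl and the multiple bond gives 5 carbons: the parent is pentane.
The highest-priority functional group is a ketone (C=O on an internal carbon), so the name ends in -one.
A C≡C triple bond in the chain gives the infix -yne-.
Choose the numbering such that numbering from this end puts the carbonyl group at C-2 rather than C-4.
With this numbering: the carbonyl at C-2; the triple bond between C-4 and C-5; a chloro group at C-5.
The name is 5-chloropent-4-yn-2-one.

5-chloropent-4-yn-2-one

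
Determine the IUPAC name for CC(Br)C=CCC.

The longest carbon chain that includes the multiple bond has 6 carbons, so the parent hydride is hexane.
There is one C=C double bond, indicated by the ending -ene.
Number the chain so that the substituent locant set {2} is lower than {5} at the first point of difference.
That gives the double bond between C-3 and C-4; a bromo group at C-2.
Assembling the pieces gives 2-bromohex-3-ene.

2-bromohex-3-ene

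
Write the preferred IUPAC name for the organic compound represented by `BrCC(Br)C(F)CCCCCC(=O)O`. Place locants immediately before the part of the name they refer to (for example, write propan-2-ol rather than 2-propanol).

The longest carbon chain that includes the –COOH group has 9 carbons, so the parent hydride is nonane.
A carboxylic acid (terminal –COOH) is the principal characteristic group, giving the suffix -oic acid.
The numbering direction is chosen so that the carboxylic acid carbon is C-1 by definition.
This places bromo groups at C-8 and C-9; a fluoro group at C-7.
Substituent prefixes are cited in alphabetical order (multiplying prefixes like di-/tri- are ignored for ordering).
Putting it together: 8,9-dibromo-7-fluorononanoic acid.

8,9-dibromo-7-fluorononanoic acid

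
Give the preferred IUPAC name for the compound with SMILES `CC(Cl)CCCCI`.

5-chloro-1-iodohexane

The longest continuous carbon chain has 6 atoms, so the parent hydride is hexane.
The numbering direction is chosen so that the substituent locant set {1,5} is lower than {2,6} at the first point of difference.
That gives a chloro group at C-5; an iodo group at C-1.
Prefixes are listed alphabetically: chloro, iodo.
Assembling the pieces gives 5-chloro-1-iodohexane.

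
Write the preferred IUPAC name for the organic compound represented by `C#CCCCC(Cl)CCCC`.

The longest chain bearing the multiple bond is 10 carbons long (decane).
There is one C≡C triple bond, indicated by the ending -yne.
The numbering direction is chosen so that numbering from this end puts the triple bond at C-1 rather than C-9.
This places the triple bond between C-1 and C-2; a chloro group at C-6.
The name is 6-chlorodec-1-yne.

6-chlorodec-1-yne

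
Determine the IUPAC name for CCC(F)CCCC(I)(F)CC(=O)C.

4,8-difluoro-4-iododecan-2-one

Counting along the main chain through the carbonyl gives 10 carbons: the parent is decane.
A ketone (C=O on an internal carbon) is the principal characteristic group, giving the suffix -one.
Choose the numbering such that numbering from this end puts the carbonyl group at C-2 rather than C-9.
That gives the carbonyl at C-2; fluoro groups at C-4 and C-8; an iodo group at C-4.
Substituent prefixes are cited in alphabetical order (multiplying prefixes like di-/tri- are ignored for ordering).
Assembling the pieces gives 4,8-difluoro-4-iododecan-2-one.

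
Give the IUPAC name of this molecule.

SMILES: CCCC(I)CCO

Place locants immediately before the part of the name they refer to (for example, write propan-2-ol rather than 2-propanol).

The longest carbon chain that includes the –OH group has 6 carbons, so the parent hydride is hexane.
The principal characteristic group is an alcohol (–OH), named with the suffix -ol.
The numbering direction is chosen so that numbering from this end puts the hydroxyl group at C-1 rather than C-6.
That gives the hydroxyl at C-1; an iodo group at C-3.
Putting it together: 3-iodohexan-1-ol.

3-iodohexan-1-ol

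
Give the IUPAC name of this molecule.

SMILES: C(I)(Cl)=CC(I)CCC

1-chloro-1,3-diiodohex-1-ene

Counting along the main chain through the multiple bond gives 6 carbons: the parent is hexane.
There is one C=C double bond, indicated by the ending -ene.
The numbering direction is chosen so that numbering from this end puts the double bond at C-1 rather than C-5.
That gives the double bond between C-1 and C-2; a chloro group at C-1; iodo groups at C-1 and C-3.
The substituents are ordered alphabetically, ignoring any di-/tri- multipliers.
The name is 1-chloro-1,3-diiodohex-1-ene.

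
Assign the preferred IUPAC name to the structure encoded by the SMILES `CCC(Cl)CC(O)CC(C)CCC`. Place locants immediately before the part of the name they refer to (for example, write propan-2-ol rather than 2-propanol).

3-chloro-7-methyldecan-5-ol

The longest chain bearing the –OH group is 10 carbons long (decane).
The principal characteristic group is an alcohol (–OH), named with the suffix -ol.
Choose the numbering such that numbering from this end puts the hydroxyl group at C-5 rather than C-6.
That gives the hydroxyl at C-5; a chloro group at C-3; a methyl group at C-7.
Prefixes are listed alphabetically: chloro, methyl.
Assembling the pieces gives 3-chloro-7-methyldecan-5-ol.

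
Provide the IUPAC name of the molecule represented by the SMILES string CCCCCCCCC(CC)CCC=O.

4-ethyldodecanal

Counting along the main chain through the –CHO group gives 12 carbons: the parent is dodecane.
An aldehyde (terminal –CHO) is the principal characteristic group, giving the suffix -al.
Choose the numbering such that the aldehyde carbon is C-1 by definition.
With this numbering: an ethyl group at C-4.
Putting it together: 4-ethyldodecanal.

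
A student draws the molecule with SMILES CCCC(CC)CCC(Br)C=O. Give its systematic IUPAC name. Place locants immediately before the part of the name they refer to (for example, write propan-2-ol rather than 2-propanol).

2-bromo-5-ethyloctanal

The longest chain bearing the –CHO group is 8 carbons long (octane).
The principal characteristic group is an aldehyde (terminal –CHO), named with the suffix -al.
The numbering direction is chosen so that the aldehyde carbon is C-1 by definition.
With this numbering: a bromo group at C-2; an ethyl group at C-5.
Substituent prefixes are cited in alphabetical order (multiplying prefixes like di-/tri- are ignored for ordering).
Putting it together: 2-bromo-5-ethyloctanal.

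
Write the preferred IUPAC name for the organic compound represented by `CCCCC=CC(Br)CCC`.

4-bromodec-5-ene

The longest carbon chain that includes the multiple bond has 10 carbons, so the parent hydride is decane.
There is one C=C double bond, indicated by the ending -ene.
Choose the numbering such that the substituent locant set {4} is lower than {7} at the first point of difference.
With this numbering: the double bond between C-5 and C-6; a bromo group at C-4.
Assembling the pieces gives 4-bromodec-5-ene.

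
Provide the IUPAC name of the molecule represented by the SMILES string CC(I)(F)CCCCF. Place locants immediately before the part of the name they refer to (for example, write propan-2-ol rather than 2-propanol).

The longest carbon chain is 6 atoms: the parent is hexane.
Number the chain so that the substituent locant set {1,5,5} is lower than {2,2,6} at the first point of difference.
With this numbering: fluoro groups at C-1 and C-5; an iodo group at C-5.
The substituents are ordered alphabetically, ignoring any di-/tri- multipliers.
The name is 1,5-difluoro-5-iodohexane.

1,5-difluoro-5-iodohexane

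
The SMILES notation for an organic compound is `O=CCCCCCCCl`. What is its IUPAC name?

7-chloroheptanal

Counting along the main chain through the –CHO group gives 7 carbons: the parent is heptane.
The principal characteristic group is an aldehyde (terminal –CHO), named with the suffix -al.
Choose the numbering such that the aldehyde carbon is C-1 by definition.
This places a chloro group at C-7.
Putting it together: 7-chloroheptanal.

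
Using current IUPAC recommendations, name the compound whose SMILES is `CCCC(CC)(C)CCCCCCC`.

4-ethyl-4-methylundecane

The longest carbon chain is 11 atoms: the parent is undecane.
Choose the numbering such that the substituent locant set {4,4} is lower than {8,8} at the first point of difference.
This places an ethyl group at C-4; a methyl group at C-4.
Substituent prefixes are cited in alphabetical order (multiplying prefixes like di-/tri- are ignored for ordering).
Putting it together: 4-ethyl-4-methylundecane.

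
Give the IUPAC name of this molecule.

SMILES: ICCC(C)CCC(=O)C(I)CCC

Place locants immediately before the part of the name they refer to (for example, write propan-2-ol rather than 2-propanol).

4,10-diiodo-8-methyldecan-5-one

Counting along the main chain through the carbonyl gives 10 carbons: the parent is decane.
A ketone (C=O on an internal carbon) is the principal characteristic group, giving the suffix -one.
Choose the numbering such that numbering from this end puts the carbonyl group at C-5 rather than C-6.
That gives the carbonyl at C-5; iodo groups at C-4 and C-10; a methyl group at C-8.
The substituents are ordered alphabetically, ignoring any di-/tri- multipliers.
Putting it together: 4,10-diiodo-8-methyldecan-5-one.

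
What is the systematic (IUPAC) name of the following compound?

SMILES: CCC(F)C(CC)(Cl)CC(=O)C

4-chloro-4-ethyl-5-fluoroheptan-2-one

The longest carbon chain that includes the carbonyl has 7 carbons, so the parent hydride is heptane.
A ketone (C=O on an internal carbon) is the principal characteristic group, giving the suffix -one.
The numbering direction is chosen so that numbering from this end puts the carbonyl group at C-2 rather than C-6.
With this numbering: the carbonyl at C-2; a chloro group at C-4; an ethyl group at C-4; a fluoro group at C-5.
Substituent prefixes are cited in alphabetical order (multiplying prefixes like di-/tri- are ignored for ordering).
Assembling the pieces gives 4-chloro-4-ethyl-5-fluoroheptan-2-one.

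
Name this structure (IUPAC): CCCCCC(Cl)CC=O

3-chlorooctanal

The longest chain bearing the –CHO group is 8 carbons long (octane).
The principal characteristic group is an aldehyde (terminal –CHO), named with the suffix -al.
The numbering direction is chosen so that the aldehyde carbon is C-1 by definition.
This places a chloro group at C-3.
Assembling the pieces gives 3-chlorooctanal.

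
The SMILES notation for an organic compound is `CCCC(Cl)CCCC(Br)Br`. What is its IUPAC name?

The parent chain contains 8 carbons (octane).
The numbering direction is chosen so that the substituent locant set {1,1,5} is lower than {4,8,8} at the first point of difference.
This places two bromo groups at C-1; a chloro group at C-5.
The substituents are ordered alphabetically, ignoring any di-/tri- multipliers.
Assembling the pieces gives 1,1-dibromo-5-chlorooctane.

1,1-dibromo-5-chlorooctane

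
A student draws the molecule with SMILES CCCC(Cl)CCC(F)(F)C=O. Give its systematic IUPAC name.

Counting along the main chain through the –CHO group gives 8 carbons: the parent is octane.
The principal characteristic group is an aldehyde (terminal –CHO), named with the suffix -al.
The numbering direction is chosen so that the aldehyde carbon is C-1 by definition.
This places a chloro group at C-5; two fluoro groups at C-2.
Prefixes are listed alphabetically: chloro, fluoro.
Assembling the pieces gives 5-chloro-2,2-difluorooctanal.

5-chloro-2,2-difluorooctanal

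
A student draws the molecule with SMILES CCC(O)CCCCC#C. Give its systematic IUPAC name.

non-8-yn-3-ol

Counting along the main chain through the –OH group and the multiple bond gives 9 carbons: the parent is nonane.
The highest-priority functional group is an alcohol (–OH), so the name ends in -ol.
A C≡C triple bond in the chain gives the infix -yne-.
The numbering direction is chosen so that numbering from this end puts the hydroxyl group at C-3 rather than C-7.
With this numbering: the hydroxyl at C-3; the triple bond between C-8 and C-9.
Putting it together: non-8-yn-3-ol.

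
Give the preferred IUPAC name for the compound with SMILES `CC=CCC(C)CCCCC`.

5-methyldec-2-ene

Counting along the main chain through the multiple bond gives 10 carbons: the parent is decane.
A C=C double bond in the chain gives the infix -ene-.
The numbering direction is chosen so that numbering from this end puts the double bond at C-2 rather than C-8.
With this numbering: the double bond between C-2 and C-3; a methyl group at C-5.
Assembling the pieces gives 5-methyldec-2-ene.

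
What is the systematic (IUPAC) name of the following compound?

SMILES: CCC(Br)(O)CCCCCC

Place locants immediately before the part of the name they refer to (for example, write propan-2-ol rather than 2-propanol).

The longest carbon chain that includes the –OH group has 9 carbons, so the parent hydride is nonane.
The principal characteristic group is an alcohol (–OH), named with the suffix -ol.
The numbering direction is chosen so that numbering from this end puts the hydroxyl group at C-3 rather than C-7.
That gives the hydroxyl at C-3; a bromo group at C-3.
Putting it together: 3-bromononan-3-ol.

3-bromononan-3-ol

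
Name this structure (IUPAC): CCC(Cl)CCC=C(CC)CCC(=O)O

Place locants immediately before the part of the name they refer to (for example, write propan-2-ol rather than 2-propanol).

Counting along the main chain through the –COOH group and the multiple bond gives 10 carbons: the parent is decane.
The highest-priority functional group is a carboxylic acid (terminal –COOH), so the name ends in -oic acid.
A C=C double bond in the chain gives the infix -ene-.
Choose the numbering such that the carboxylic acid carbon is C-1 by definition.
With this numbering: the double bond between C-4 and C-5; a chloro group at C-8; an ethyl group at C-4.
The substituents are ordered alphabetically, ignoring any di-/tri- multipliers.
The name is 8-chloro-4-ethyldec-4-enoic acid.

8-chloro-4-ethyldec-4-enoic acid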